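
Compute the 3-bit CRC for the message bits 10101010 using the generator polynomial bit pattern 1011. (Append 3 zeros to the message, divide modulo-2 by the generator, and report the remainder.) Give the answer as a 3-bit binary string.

Append 3 zeros: 10101010000. Divide by 1011 (XOR where the leading bit is 1):
  pos 0: 1010 XOR 1011 = 0001
  pos 3: 1101 XOR 1011 = 0110
  pos 4: 1100 XOR 1011 = 0111
  pos 5: 1110 XOR 1011 = 0101
  pos 6: 1010 XOR 1011 = 0001
Remainder (last 3 bits) = 010. This is the CRC / FCS.

010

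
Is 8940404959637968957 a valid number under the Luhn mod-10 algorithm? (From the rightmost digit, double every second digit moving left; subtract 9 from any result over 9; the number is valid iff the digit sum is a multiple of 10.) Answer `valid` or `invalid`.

valid

From the right, keep odd positions and double even positions (subtract 9 from any doubled value over 9):
  doubled (positions 2,4,...): 1 7 9 6 9 9 0 0 9 → sum 50
  kept (positions 1,3,...): 7 9 6 7 6 5 4 4 4 8 → sum 60
Total = 110.
110 mod 10 = 0, so the number is valid.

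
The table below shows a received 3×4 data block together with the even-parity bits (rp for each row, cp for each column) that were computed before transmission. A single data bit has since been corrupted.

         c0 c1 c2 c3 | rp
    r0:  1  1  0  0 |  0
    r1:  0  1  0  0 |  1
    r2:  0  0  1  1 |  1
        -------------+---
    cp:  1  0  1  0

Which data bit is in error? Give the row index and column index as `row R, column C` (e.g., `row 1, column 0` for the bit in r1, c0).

row 2, column 3

Recompute each row's even parity and compare to rp:
  r0: data parity 0, sent rp 0 → ok
  r1: data parity 1, sent rp 1 → ok
  r2: data parity 0, sent rp 1 → mismatch
Recompute each column's even parity and compare to cp:
  c0: data parity 1, sent cp 1 → ok
  c1: data parity 0, sent cp 0 → ok
  c2: data parity 1, sent cp 1 → ok
  c3: data parity 1, sent cp 0 → mismatch
Exactly one row (r2) and one column (c3) fail → the flipped bit is at their intersection.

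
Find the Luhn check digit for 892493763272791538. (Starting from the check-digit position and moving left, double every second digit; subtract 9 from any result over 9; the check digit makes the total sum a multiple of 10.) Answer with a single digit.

2

Partial digits right→left: 8 3 5 1 9 7 2 7 2 3 6 7 3 9 4 2 9 8
Double every second digit counting from the check-digit position (so the 1st, 3rd, 5th, ... of the partial from the right).
  doubled (with −9 where >9): 7 1 9 4 4 3 6 8 9 → sum 51
  kept as-is: 3 1 7 7 3 7 9 2 8 → sum 47
Total = 51 + 47 = 98.
Check digit = (10 − (98 mod 10)) mod 10 = 2.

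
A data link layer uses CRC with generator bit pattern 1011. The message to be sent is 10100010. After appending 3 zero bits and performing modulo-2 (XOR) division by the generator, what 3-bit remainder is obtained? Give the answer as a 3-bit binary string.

111

Append 3 zeros: 10100010000. Divide by 1011 (XOR where the leading bit is 1):
  pos 0: 1010 XOR 1011 = 0001
  pos 3: 1001 XOR 1011 = 0010
  pos 5: 1000 XOR 1011 = 0011
  pos 7: 1100 XOR 1011 = 0111
Remainder (last 3 bits) = 111. This is the CRC / FCS.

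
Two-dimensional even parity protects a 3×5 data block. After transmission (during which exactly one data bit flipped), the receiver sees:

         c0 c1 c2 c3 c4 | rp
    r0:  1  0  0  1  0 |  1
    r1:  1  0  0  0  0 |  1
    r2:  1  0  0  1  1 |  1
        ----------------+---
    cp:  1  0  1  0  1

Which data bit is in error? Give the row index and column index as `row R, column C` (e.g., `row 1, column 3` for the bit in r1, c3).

Recompute each row's even parity and compare to rp:
  r0: data parity 0, sent rp 1 → mismatch
  r1: data parity 1, sent rp 1 → ok
  r2: data parity 1, sent rp 1 → ok
Recompute each column's even parity and compare to cp:
  c0: data parity 1, sent cp 1 → ok
  c1: data parity 0, sent cp 0 → ok
  c2: data parity 0, sent cp 1 → mismatch
  c3: data parity 0, sent cp 0 → ok
  c4: data parity 1, sent cp 1 → ok
Exactly one row (r0) and one column (c2) fail → the flipped bit is at their intersection.

row 0, column 2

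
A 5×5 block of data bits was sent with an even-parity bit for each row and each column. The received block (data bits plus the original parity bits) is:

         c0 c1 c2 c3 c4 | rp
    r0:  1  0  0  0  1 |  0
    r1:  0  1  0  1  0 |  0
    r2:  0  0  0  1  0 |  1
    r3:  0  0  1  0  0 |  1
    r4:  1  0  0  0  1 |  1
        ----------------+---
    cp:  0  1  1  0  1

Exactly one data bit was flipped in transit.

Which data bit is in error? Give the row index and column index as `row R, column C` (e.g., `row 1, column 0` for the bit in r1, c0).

row 4, column 4

Recompute each row's even parity and compare to rp:
  r0: data parity 0, sent rp 0 → ok
  r1: data parity 0, sent rp 0 → ok
  r2: data parity 1, sent rp 1 → ok
  r3: data parity 1, sent rp 1 → ok
  r4: data parity 0, sent rp 1 → mismatch
Recompute each column's even parity and compare to cp:
  c0: data parity 0, sent cp 0 → ok
  c1: data parity 1, sent cp 1 → ok
  c2: data parity 1, sent cp 1 → ok
  c3: data parity 0, sent cp 0 → ok
  c4: data parity 0, sent cp 1 → mismatch
Exactly one row (r4) and one column (c4) fail → the flipped bit is at their intersection.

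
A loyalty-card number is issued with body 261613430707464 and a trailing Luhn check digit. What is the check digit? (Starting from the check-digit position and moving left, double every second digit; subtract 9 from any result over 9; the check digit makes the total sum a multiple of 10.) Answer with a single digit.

Partial digits right→left: 4 6 4 7 0 7 0 3 4 3 1 6 1 6 2
Double every second digit counting from the check-digit position (so the 1st, 3rd, 5th, ... of the partial from the right).
  doubled (with −9 where >9): 8 8 0 0 8 2 2 4 → sum 32
  kept as-is: 6 7 7 3 3 6 6 → sum 38
Total = 32 + 38 = 70.
Check digit = (10 − (70 mod 10)) mod 10 = 0.

0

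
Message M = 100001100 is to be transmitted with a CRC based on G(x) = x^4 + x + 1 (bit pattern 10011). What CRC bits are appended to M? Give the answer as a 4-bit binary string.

1000

Append 4 zeros: 1000011000000. Divide by 10011 (XOR where the leading bit is 1):
  pos 0: 10000 XOR 10011 = 00011
  pos 3: 11110 XOR 10011 = 01101
  pos 4: 11010 XOR 10011 = 01001
  pos 5: 10010 XOR 10011 = 00001
Remainder (last 4 bits) = 1000. This is the CRC / FCS.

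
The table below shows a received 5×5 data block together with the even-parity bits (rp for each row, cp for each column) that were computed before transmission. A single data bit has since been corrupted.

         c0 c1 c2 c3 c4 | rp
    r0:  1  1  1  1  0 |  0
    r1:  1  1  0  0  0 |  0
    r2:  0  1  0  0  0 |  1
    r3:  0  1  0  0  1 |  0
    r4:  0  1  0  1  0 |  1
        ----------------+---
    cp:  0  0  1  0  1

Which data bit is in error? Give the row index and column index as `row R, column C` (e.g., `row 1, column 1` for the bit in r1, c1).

Recompute each row's even parity and compare to rp:
  r0: data parity 0, sent rp 0 → ok
  r1: data parity 0, sent rp 0 → ok
  r2: data parity 1, sent rp 1 → ok
  r3: data parity 0, sent rp 0 → ok
  r4: data parity 0, sent rp 1 → mismatch
Recompute each column's even parity and compare to cp:
  c0: data parity 0, sent cp 0 → ok
  c1: data parity 1, sent cp 0 → mismatch
  c2: data parity 1, sent cp 1 → ok
  c3: data parity 0, sent cp 0 → ok
  c4: data parity 1, sent cp 1 → ok
Exactly one row (r4) and one column (c1) fail → the flipped bit is at their intersection.

row 4, column 1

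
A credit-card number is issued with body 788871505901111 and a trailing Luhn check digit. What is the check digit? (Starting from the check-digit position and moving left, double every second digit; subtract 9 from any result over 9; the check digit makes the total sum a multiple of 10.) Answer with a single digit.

Partial digits right→left: 1 1 1 1 0 9 5 0 5 1 7 8 8 8 7
Double every second digit counting from the check-digit position (so the 1st, 3rd, 5th, ... of the partial from the right).
  doubled (with −9 where >9): 2 2 0 1 1 5 7 5 → sum 23
  kept as-is: 1 1 9 0 1 8 8 → sum 28
Total = 23 + 28 = 51.
Check digit = (10 − (51 mod 10)) mod 10 = 9.

9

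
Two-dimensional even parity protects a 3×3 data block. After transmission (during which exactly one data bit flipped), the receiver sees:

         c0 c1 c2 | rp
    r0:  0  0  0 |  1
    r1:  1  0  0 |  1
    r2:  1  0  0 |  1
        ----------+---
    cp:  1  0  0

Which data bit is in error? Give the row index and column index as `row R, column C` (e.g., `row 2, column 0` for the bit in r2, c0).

Recompute each row's even parity and compare to rp:
  r0: data parity 0, sent rp 1 → mismatch
  r1: data parity 1, sent rp 1 → ok
  r2: data parity 1, sent rp 1 → ok
Recompute each column's even parity and compare to cp:
  c0: data parity 0, sent cp 1 → mismatch
  c1: data parity 0, sent cp 0 → ok
  c2: data parity 0, sent cp 0 → ok
Exactly one row (r0) and one column (c0) fail → the flipped bit is at their intersection.

row 0, column 0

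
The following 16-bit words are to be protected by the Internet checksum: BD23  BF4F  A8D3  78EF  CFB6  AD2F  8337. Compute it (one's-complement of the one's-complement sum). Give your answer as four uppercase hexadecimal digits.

One's-complement addition (fold any carry out of bit 15 back into bit 0):
  0xBD23 + 0xBF4F = 0x17C72 → wrap carry → 0x7C73
  0x7C73 + 0xA8D3 = 0x12546 → wrap carry → 0x2547
  0x2547 + 0x78EF = 0x09E36
  0x9E36 + 0xCFB6 = 0x16DEC → wrap carry → 0x6DED
  0x6DED + 0xAD2F = 0x11B1C → wrap carry → 0x1B1D
  0x1B1D + 0x8337 = 0x09E54
One's-complement sum = 0x9E54.
Checksum = ~0x9E54 & 0xFFFF = 0x61AB.

61AB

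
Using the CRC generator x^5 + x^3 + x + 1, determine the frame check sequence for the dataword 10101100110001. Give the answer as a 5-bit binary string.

00100

Append 5 zeros: 1010110011000100000. Divide by 101011 (XOR where the leading bit is 1):
  pos 0: 101011 XOR 101011 = 000000
  pos 8: 110001 XOR 101011 = 011010
  pos 9: 110100 XOR 101011 = 011111
  pos 10: 111110 XOR 101011 = 010101
  pos 11: 101010 XOR 101011 = 000001
Remainder (last 5 bits) = 00100. This is the CRC / FCS.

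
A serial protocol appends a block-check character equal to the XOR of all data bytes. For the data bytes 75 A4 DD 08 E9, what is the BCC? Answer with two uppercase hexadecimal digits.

XOR the bytes together:
  start with 0x75
  0x75 ⊕ 0xA4 = 0xD1
  0xD1 ⊕ 0xDD = 0x0C
  0x0C ⊕ 0x08 = 0x04
  0x04 ⊕ 0xE9 = 0xED

ED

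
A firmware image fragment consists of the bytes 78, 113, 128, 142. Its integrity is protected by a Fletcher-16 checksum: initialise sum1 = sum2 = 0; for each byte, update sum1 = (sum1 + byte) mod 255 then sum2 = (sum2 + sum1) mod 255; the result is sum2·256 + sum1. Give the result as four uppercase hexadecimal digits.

1DCE

Running sums (mod 255):
  after byte 0 (78): sum1=78, sum2=78
  after byte 1 (113): sum1=191, sum2=14
  after byte 2 (128): sum1=64, sum2=78
  after byte 3 (142): sum1=206, sum2=29
Checksum = sum2·256 + sum1 = 29·256 + 206 = 7630 = 0x1DCE.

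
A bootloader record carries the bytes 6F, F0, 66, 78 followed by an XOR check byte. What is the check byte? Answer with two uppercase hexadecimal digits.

81

XOR the bytes together:
  start with 0x6F
  0x6F ⊕ 0xF0 = 0x9F
  0x9F ⊕ 0x66 = 0xF9
  0xF9 ⊕ 0x78 = 0x81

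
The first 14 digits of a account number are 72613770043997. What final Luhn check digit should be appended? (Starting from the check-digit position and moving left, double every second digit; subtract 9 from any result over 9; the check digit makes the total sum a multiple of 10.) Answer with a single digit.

Partial digits right→left: 7 9 9 3 4 0 0 7 7 3 1 6 2 7
Double every second digit counting from the check-digit position (so the 1st, 3rd, 5th, ... of the partial from the right).
  doubled (with −9 where >9): 5 9 8 0 5 2 4 → sum 33
  kept as-is: 9 3 0 7 3 6 7 → sum 35
Total = 33 + 35 = 68.
Check digit = (10 − (68 mod 10)) mod 10 = 2.

2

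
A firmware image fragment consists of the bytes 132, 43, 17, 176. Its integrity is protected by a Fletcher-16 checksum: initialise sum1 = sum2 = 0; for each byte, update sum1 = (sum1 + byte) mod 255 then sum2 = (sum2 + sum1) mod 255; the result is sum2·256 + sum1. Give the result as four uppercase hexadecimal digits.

Running sums (mod 255):
  after byte 0 (132): sum1=132, sum2=132
  after byte 1 (43): sum1=175, sum2=52
  after byte 2 (17): sum1=192, sum2=244
  after byte 3 (176): sum1=113, sum2=102
Checksum = sum2·256 + sum1 = 102·256 + 113 = 26225 = 0x6671.

6671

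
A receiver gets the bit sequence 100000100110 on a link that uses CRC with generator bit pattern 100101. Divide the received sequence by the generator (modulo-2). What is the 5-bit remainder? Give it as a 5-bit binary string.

00100

Modulo-2 division of 100000100110 by 100101:
  pos 0: 100000 XOR 100101 = 000101
  pos 3: 101100 XOR 100101 = 001001
  pos 5: 100111 XOR 100101 = 000010
Remainder = 00100 (nonzero — an error is detected).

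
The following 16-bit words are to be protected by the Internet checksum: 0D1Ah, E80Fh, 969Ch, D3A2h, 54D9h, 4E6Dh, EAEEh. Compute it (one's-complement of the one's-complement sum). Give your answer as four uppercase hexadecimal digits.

One's-complement addition (fold any carry out of bit 15 back into bit 0):
  0x0D1A + 0xE80F = 0x0F529
  0xF529 + 0x969C = 0x18BC5 → wrap carry → 0x8BC6
  0x8BC6 + 0xD3A2 = 0x15F68 → wrap carry → 0x5F69
  0x5F69 + 0x54D9 = 0x0B442
  0xB442 + 0x4E6D = 0x102AF → wrap carry → 0x02B0
  0x02B0 + 0xEAEE = 0x0ED9E
One's-complement sum = 0xED9E.
Checksum = ~0xED9E & 0xFFFF = 0x1261.

1261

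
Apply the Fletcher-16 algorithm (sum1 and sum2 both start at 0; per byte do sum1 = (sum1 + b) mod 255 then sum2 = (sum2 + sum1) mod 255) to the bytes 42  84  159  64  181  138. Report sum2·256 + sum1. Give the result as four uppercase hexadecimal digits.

Running sums (mod 255):
  after byte 0 (42): sum1=42, sum2=42
  after byte 1 (84): sum1=126, sum2=168
  after byte 2 (159): sum1=30, sum2=198
  after byte 3 (64): sum1=94, sum2=37
  after byte 4 (181): sum1=20, sum2=57
  after byte 5 (138): sum1=158, sum2=215
Checksum = sum2·256 + sum1 = 215·256 + 158 = 55198 = 0xD79E.

D79E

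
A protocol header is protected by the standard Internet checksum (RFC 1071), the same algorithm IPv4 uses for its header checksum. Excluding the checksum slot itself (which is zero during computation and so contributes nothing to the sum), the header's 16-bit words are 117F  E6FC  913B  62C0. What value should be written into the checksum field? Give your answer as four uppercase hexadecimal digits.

One's-complement addition (fold any carry out of bit 15 back into bit 0):
  0x117F + 0xE6FC = 0x0F87B
  0xF87B + 0x913B = 0x189B6 → wrap carry → 0x89B7
  0x89B7 + 0x62C0 = 0x0EC77
One's-complement sum = 0xEC77.
Checksum = ~0xEC77 & 0xFFFF = 0x1388.

1388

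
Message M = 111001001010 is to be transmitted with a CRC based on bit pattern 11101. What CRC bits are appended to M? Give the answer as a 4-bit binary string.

0011

Append 4 zeros: 1110010010100000. Divide by 11101 (XOR where the leading bit is 1):
  pos 0: 11100 XOR 11101 = 00001
  pos 4: 11001 XOR 11101 = 00100
  pos 6: 10001 XOR 11101 = 01100
  pos 7: 11000 XOR 11101 = 00101
  pos 9: 10100 XOR 11101 = 01001
  pos 10: 10010 XOR 11101 = 01111
  pos 11: 11110 XOR 11101 = 00011
Remainder (last 4 bits) = 0011. This is the CRC / FCS.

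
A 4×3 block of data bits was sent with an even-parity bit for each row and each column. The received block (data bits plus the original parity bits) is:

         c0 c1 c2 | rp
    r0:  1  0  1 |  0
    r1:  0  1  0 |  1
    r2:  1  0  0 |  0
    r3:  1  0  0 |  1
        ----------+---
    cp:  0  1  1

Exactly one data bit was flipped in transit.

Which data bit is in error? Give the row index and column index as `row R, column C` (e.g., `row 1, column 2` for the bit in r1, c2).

row 2, column 0

Recompute each row's even parity and compare to rp:
  r0: data parity 0, sent rp 0 → ok
  r1: data parity 1, sent rp 1 → ok
  r2: data parity 1, sent rp 0 → mismatch
  r3: data parity 1, sent rp 1 → ok
Recompute each column's even parity and compare to cp:
  c0: data parity 1, sent cp 0 → mismatch
  c1: data parity 1, sent cp 1 → ok
  c2: data parity 1, sent cp 1 → ok
Exactly one row (r2) and one column (c0) fail → the flipped bit is at their intersection.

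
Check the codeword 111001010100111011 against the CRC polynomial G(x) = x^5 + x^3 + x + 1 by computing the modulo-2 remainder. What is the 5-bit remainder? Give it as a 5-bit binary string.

10000

Modulo-2 division of 111001010100111011 by 101011:
  pos 0: 111001 XOR 101011 = 010010
  pos 1: 100100 XOR 101011 = 001111
  pos 3: 111110 XOR 101011 = 010101
  pos 4: 101011 XOR 101011 = 000000
  pos 12: 111011 XOR 101011 = 010000
Remainder = 10000 (nonzero — an error is detected).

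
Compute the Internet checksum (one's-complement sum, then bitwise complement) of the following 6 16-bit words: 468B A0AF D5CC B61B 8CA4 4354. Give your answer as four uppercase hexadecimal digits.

BCE3

One's-complement addition (fold any carry out of bit 15 back into bit 0):
  0x468B + 0xA0AF = 0x0E73A
  0xE73A + 0xD5CC = 0x1BD06 → wrap carry → 0xBD07
  0xBD07 + 0xB61B = 0x17322 → wrap carry → 0x7323
  0x7323 + 0x8CA4 = 0x0FFC7
  0xFFC7 + 0x4354 = 0x1431B → wrap carry → 0x431C
One's-complement sum = 0x431C.
Checksum = ~0x431C & 0xFFFF = 0xBCE3.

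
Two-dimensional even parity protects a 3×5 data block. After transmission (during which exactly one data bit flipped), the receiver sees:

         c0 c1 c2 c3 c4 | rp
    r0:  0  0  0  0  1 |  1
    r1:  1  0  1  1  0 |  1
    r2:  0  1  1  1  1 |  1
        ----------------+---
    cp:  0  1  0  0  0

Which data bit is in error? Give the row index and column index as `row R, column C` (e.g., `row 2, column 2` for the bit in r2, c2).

row 2, column 0

Recompute each row's even parity and compare to rp:
  r0: data parity 1, sent rp 1 → ok
  r1: data parity 1, sent rp 1 → ok
  r2: data parity 0, sent rp 1 → mismatch
Recompute each column's even parity and compare to cp:
  c0: data parity 1, sent cp 0 → mismatch
  c1: data parity 1, sent cp 1 → ok
  c2: data parity 0, sent cp 0 → ok
  c3: data parity 0, sent cp 0 → ok
  c4: data parity 0, sent cp 0 → ok
Exactly one row (r2) and one column (c0) fail → the flipped bit is at their intersection.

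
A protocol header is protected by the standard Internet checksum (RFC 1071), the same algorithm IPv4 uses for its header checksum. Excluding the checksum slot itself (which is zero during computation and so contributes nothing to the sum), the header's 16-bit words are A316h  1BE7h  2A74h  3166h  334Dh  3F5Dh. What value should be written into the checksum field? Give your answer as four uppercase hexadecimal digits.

One's-complement addition (fold any carry out of bit 15 back into bit 0):
  0xA316 + 0x1BE7 = 0x0BEFD
  0xBEFD + 0x2A74 = 0x0E971
  0xE971 + 0x3166 = 0x11AD7 → wrap carry → 0x1AD8
  0x1AD8 + 0x334D = 0x04E25
  0x4E25 + 0x3F5D = 0x08D82
One's-complement sum = 0x8D82.
Checksum = ~0x8D82 & 0xFFFF = 0x727D.

727D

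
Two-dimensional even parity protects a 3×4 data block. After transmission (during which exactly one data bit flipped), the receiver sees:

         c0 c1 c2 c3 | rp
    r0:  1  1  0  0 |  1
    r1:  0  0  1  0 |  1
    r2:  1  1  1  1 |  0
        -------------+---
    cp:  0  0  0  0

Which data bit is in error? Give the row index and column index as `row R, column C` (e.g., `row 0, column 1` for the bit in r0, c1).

Recompute each row's even parity and compare to rp:
  r0: data parity 0, sent rp 1 → mismatch
  r1: data parity 1, sent rp 1 → ok
  r2: data parity 0, sent rp 0 → ok
Recompute each column's even parity and compare to cp:
  c0: data parity 0, sent cp 0 → ok
  c1: data parity 0, sent cp 0 → ok
  c2: data parity 0, sent cp 0 → ok
  c3: data parity 1, sent cp 0 → mismatch
Exactly one row (r0) and one column (c3) fail → the flipped bit is at their intersection.

row 0, column 3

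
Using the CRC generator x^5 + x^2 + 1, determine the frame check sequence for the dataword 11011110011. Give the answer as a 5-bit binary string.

01111

Append 5 zeros: 1101111001100000. Divide by 100101 (XOR where the leading bit is 1):
  pos 0: 110111 XOR 100101 = 010010
  pos 1: 100101 XOR 100101 = 000000
  pos 9: 110000 XOR 100101 = 010101
  pos 10: 101010 XOR 100101 = 001111
Remainder (last 5 bits) = 01111. This is the CRC / FCS.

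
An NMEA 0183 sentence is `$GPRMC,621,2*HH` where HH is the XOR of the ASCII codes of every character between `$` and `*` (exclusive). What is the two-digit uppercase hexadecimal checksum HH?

4C

XOR the ASCII codes of the payload characters:
  'G' = 0x47 → acc = 0x47
  'P' = 0x50 → acc = 0x17
  'R' = 0x52 → acc = 0x45
  'M' = 0x4D → acc = 0x08
  'C' = 0x43 → acc = 0x4B
  ',' = 0x2C → acc = 0x67
  '6' = 0x36 → acc = 0x51
  '2' = 0x32 → acc = 0x63
  '1' = 0x31 → acc = 0x52
  ',' = 0x2C → acc = 0x7E
  '2' = 0x32 → acc = 0x4C
Checksum = 0x4C.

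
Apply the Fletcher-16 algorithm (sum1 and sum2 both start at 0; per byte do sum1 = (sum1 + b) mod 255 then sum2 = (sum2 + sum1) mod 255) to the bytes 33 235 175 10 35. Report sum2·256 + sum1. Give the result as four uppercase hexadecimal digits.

Running sums (mod 255):
  after byte 0 (33): sum1=33, sum2=33
  after byte 1 (235): sum1=13, sum2=46
  after byte 2 (175): sum1=188, sum2=234
  after byte 3 (10): sum1=198, sum2=177
  after byte 4 (35): sum1=233, sum2=155
Checksum = sum2·256 + sum1 = 155·256 + 233 = 39913 = 0x9BE9.

9BE9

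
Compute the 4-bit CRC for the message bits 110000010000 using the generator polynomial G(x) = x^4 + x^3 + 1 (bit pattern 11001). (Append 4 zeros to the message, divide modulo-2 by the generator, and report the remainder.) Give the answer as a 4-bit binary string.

Append 4 zeros: 1100000100000000. Divide by 11001 (XOR where the leading bit is 1):
  pos 0: 11000 XOR 11001 = 00001
  pos 4: 10010 XOR 11001 = 01011
  pos 5: 10110 XOR 11001 = 01111
  pos 6: 11110 XOR 11001 = 00111
  pos 8: 11100 XOR 11001 = 00101
  pos 10: 10100 XOR 11001 = 01101
  pos 11: 11010 XOR 11001 = 00011
Remainder (last 4 bits) = 0011. This is the CRC / FCS.

0011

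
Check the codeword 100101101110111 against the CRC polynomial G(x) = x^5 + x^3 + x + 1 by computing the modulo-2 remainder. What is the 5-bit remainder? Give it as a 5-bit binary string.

Modulo-2 division of 100101101110111 by 101011:
  pos 0: 100101 XOR 101011 = 001110
  pos 2: 111010 XOR 101011 = 010001
  pos 3: 100011 XOR 101011 = 001000
  pos 5: 100011 XOR 101011 = 001000
  pos 7: 100001 XOR 101011 = 001010
  pos 9: 101011 XOR 101011 = 000000
Remainder = 00000 (zero — the frame passes the CRC check).

00000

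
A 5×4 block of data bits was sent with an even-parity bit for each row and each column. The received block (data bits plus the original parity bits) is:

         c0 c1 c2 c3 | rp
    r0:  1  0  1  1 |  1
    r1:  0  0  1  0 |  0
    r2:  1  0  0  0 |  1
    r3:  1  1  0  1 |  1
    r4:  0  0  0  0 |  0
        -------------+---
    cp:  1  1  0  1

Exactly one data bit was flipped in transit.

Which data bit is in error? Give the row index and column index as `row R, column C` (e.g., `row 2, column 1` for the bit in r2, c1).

row 1, column 3

Recompute each row's even parity and compare to rp:
  r0: data parity 1, sent rp 1 → ok
  r1: data parity 1, sent rp 0 → mismatch
  r2: data parity 1, sent rp 1 → ok
  r3: data parity 1, sent rp 1 → ok
  r4: data parity 0, sent rp 0 → ok
Recompute each column's even parity and compare to cp:
  c0: data parity 1, sent cp 1 → ok
  c1: data parity 1, sent cp 1 → ok
  c2: data parity 0, sent cp 0 → ok
  c3: data parity 0, sent cp 1 → mismatch
Exactly one row (r1) and one column (c3) fail → the flipped bit is at their intersection.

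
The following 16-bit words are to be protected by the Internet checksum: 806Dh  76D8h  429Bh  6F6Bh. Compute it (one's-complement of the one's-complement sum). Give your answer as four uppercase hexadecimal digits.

One's-complement addition (fold any carry out of bit 15 back into bit 0):
  0x806D + 0x76D8 = 0x0F745
  0xF745 + 0x429B = 0x139E0 → wrap carry → 0x39E1
  0x39E1 + 0x6F6B = 0x0A94C
One's-complement sum = 0xA94C.
Checksum = ~0xA94C & 0xFFFF = 0x56B3.

56B3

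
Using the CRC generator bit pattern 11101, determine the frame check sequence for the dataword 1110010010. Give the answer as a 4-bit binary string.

Append 4 zeros: 11100100100000. Divide by 11101 (XOR where the leading bit is 1):
  pos 0: 11100 XOR 11101 = 00001
  pos 4: 11001 XOR 11101 = 00100
  pos 6: 10000 XOR 11101 = 01101
  pos 7: 11010 XOR 11101 = 00111
  pos 9: 11100 XOR 11101 = 00001
Remainder (last 4 bits) = 0001. This is the CRC / FCS.

0001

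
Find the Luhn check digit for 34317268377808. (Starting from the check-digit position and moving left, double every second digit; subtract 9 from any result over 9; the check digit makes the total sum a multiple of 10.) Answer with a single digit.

1

Partial digits right→left: 8 0 8 7 7 3 8 6 2 7 1 3 4 3
Double every second digit counting from the check-digit position (so the 1st, 3rd, 5th, ... of the partial from the right).
  doubled (with −9 where >9): 7 7 5 7 4 2 8 → sum 40
  kept as-is: 0 7 3 6 7 3 3 → sum 29
Total = 40 + 29 = 69.
Check digit = (10 − (69 mod 10)) mod 10 = 1.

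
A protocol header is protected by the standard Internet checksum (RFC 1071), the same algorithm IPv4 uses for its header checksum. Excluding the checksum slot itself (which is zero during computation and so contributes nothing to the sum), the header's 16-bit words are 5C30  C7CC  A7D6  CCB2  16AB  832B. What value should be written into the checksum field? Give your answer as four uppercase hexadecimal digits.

CDA2

One's-complement addition (fold any carry out of bit 15 back into bit 0):
  0x5C30 + 0xC7CC = 0x123FC → wrap carry → 0x23FD
  0x23FD + 0xA7D6 = 0x0CBD3
  0xCBD3 + 0xCCB2 = 0x19885 → wrap carry → 0x9886
  0x9886 + 0x16AB = 0x0AF31
  0xAF31 + 0x832B = 0x1325C → wrap carry → 0x325D
One's-complement sum = 0x325D.
Checksum = ~0x325D & 0xFFFF = 0xCDA2.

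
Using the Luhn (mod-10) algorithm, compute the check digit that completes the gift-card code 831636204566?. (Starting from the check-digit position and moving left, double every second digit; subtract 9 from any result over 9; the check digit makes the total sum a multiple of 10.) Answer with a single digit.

Partial digits right→left: 6 6 5 4 0 2 6 3 6 1 3 8
Double every second digit counting from the check-digit position (so the 1st, 3rd, 5th, ... of the partial from the right).
  doubled (with −9 where >9): 3 1 0 3 3 6 → sum 16
  kept as-is: 6 4 2 3 1 8 → sum 24
Total = 16 + 24 = 40.
Check digit = (10 − (40 mod 10)) mod 10 = 0.

0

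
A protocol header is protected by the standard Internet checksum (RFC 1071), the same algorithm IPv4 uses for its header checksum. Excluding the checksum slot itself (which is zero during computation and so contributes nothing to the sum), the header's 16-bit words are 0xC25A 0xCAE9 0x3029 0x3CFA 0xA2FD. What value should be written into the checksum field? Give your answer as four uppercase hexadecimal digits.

One's-complement addition (fold any carry out of bit 15 back into bit 0):
  0xC25A + 0xCAE9 = 0x18D43 → wrap carry → 0x8D44
  0x8D44 + 0x3029 = 0x0BD6D
  0xBD6D + 0x3CFA = 0x0FA67
  0xFA67 + 0xA2FD = 0x19D64 → wrap carry → 0x9D65
One's-complement sum = 0x9D65.
Checksum = ~0x9D65 & 0xFFFF = 0x629A.

629A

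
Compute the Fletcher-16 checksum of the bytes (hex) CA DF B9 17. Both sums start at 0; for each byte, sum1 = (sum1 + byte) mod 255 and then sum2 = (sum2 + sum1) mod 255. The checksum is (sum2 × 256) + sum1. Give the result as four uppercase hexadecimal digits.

Running sums (mod 255):
  after byte 0 (CA): sum1=202, sum2=202
  after byte 1 (DF): sum1=170, sum2=117
  after byte 2 (B9): sum1=100, sum2=217
  after byte 3 (17): sum1=123, sum2=85
Checksum = sum2·256 + sum1 = 85·256 + 123 = 21883 = 0x557B.

557B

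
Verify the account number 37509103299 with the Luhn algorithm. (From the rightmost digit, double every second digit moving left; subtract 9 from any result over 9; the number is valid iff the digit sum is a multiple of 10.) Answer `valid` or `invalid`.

From the right, keep odd positions and double even positions (subtract 9 from any doubled value over 9):
  doubled (positions 2,4,...): 9 6 2 0 5 → sum 22
  kept (positions 1,3,...): 9 2 0 9 5 3 → sum 28
Total = 50.
50 mod 10 = 0, so the number is valid.

valid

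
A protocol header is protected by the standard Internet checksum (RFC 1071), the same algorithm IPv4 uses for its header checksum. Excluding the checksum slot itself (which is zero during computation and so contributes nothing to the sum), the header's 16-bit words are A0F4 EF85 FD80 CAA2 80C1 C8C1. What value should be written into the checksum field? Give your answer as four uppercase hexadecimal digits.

One's-complement addition (fold any carry out of bit 15 back into bit 0):
  0xA0F4 + 0xEF85 = 0x19079 → wrap carry → 0x907A
  0x907A + 0xFD80 = 0x18DFA → wrap carry → 0x8DFB
  0x8DFB + 0xCAA2 = 0x1589D → wrap carry → 0x589E
  0x589E + 0x80C1 = 0x0D95F
  0xD95F + 0xC8C1 = 0x1A220 → wrap carry → 0xA221
One's-complement sum = 0xA221.
Checksum = ~0xA221 & 0xFFFF = 0x5DDE.

5DDE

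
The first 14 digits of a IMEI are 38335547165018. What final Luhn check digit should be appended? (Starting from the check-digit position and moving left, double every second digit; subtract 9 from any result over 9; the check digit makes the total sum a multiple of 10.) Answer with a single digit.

9

Partial digits right→left: 8 1 0 5 6 1 7 4 5 5 3 3 8 3
Double every second digit counting from the check-digit position (so the 1st, 3rd, 5th, ... of the partial from the right).
  doubled (with −9 where >9): 7 0 3 5 1 6 7 → sum 29
  kept as-is: 1 5 1 4 5 3 3 → sum 22
Total = 29 + 22 = 51.
Check digit = (10 − (51 mod 10)) mod 10 = 9.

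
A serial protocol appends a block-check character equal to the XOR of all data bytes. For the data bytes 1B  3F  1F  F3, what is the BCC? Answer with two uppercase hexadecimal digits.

C8

XOR the bytes together:
  start with 0x1B
  0x1B ⊕ 0x3F = 0x24
  0x24 ⊕ 0x1F = 0x3B
  0x3B ⊕ 0xF3 = 0xC8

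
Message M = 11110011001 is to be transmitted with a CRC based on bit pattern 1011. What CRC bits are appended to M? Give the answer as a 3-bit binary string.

000

Append 3 zeros: 11110011001000. Divide by 1011 (XOR where the leading bit is 1):
  pos 0: 1111 XOR 1011 = 0100
  pos 1: 1000 XOR 1011 = 0011
  pos 3: 1101 XOR 1011 = 0110
  pos 4: 1101 XOR 1011 = 0110
  pos 5: 1100 XOR 1011 = 0111
  pos 6: 1110 XOR 1011 = 0101
  pos 7: 1011 XOR 1011 = 0000
Remainder (last 3 bits) = 000. This is the CRC / FCS.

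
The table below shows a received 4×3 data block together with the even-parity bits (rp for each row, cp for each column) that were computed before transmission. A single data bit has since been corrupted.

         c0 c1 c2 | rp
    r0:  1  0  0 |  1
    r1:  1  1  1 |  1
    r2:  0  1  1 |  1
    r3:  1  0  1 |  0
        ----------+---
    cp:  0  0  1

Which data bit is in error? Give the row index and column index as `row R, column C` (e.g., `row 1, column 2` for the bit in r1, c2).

Recompute each row's even parity and compare to rp:
  r0: data parity 1, sent rp 1 → ok
  r1: data parity 1, sent rp 1 → ok
  r2: data parity 0, sent rp 1 → mismatch
  r3: data parity 0, sent rp 0 → ok
Recompute each column's even parity and compare to cp:
  c0: data parity 1, sent cp 0 → mismatch
  c1: data parity 0, sent cp 0 → ok
  c2: data parity 1, sent cp 1 → ok
Exactly one row (r2) and one column (c0) fail → the flipped bit is at their intersection.

row 2, column 0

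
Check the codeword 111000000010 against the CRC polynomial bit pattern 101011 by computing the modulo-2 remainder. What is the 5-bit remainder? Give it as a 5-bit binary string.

Modulo-2 division of 111000000010 by 101011:
  pos 0: 111000 XOR 101011 = 010011
  pos 1: 100110 XOR 101011 = 001101
  pos 3: 110100 XOR 101011 = 011111
  pos 4: 111110 XOR 101011 = 010101
  pos 5: 101011 XOR 101011 = 000000
Remainder = 00000 (zero — the frame passes the CRC check).

00000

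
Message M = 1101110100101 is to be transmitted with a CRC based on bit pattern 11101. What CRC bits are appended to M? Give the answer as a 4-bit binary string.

Append 4 zeros: 11011101001010000. Divide by 11101 (XOR where the leading bit is 1):
  pos 0: 11011 XOR 11101 = 00110
  pos 2: 11010 XOR 11101 = 00111
  pos 4: 11110 XOR 11101 = 00011
  pos 7: 11010 XOR 11101 = 00111
  pos 9: 11110 XOR 11101 = 00011
  pos 12: 11000 XOR 11101 = 00101
Remainder (last 4 bits) = 0101. This is the CRC / FCS.

0101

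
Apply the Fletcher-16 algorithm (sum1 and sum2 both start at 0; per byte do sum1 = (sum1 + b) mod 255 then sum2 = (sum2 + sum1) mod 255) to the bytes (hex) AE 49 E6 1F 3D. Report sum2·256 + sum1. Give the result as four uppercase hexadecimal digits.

BE3B

Running sums (mod 255):
  after byte 0 (AE): sum1=174, sum2=174
  after byte 1 (49): sum1=247, sum2=166
  after byte 2 (E6): sum1=222, sum2=133
  after byte 3 (1F): sum1=253, sum2=131
  after byte 4 (3D): sum1=59, sum2=190
Checksum = sum2·256 + sum1 = 190·256 + 59 = 48699 = 0xBE3B.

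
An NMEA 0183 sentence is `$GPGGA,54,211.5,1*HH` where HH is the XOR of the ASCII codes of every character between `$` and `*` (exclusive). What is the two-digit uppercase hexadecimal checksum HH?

XOR the ASCII codes of the payload characters:
  'G' = 0x47 → acc = 0x47
  'P' = 0x50 → acc = 0x17
  'G' = 0x47 → acc = 0x50
  'G' = 0x47 → acc = 0x17
  'A' = 0x41 → acc = 0x56
  ',' = 0x2C → acc = 0x7A
  '5' = 0x35 → acc = 0x4F
  '4' = 0x34 → acc = 0x7B
  ',' = 0x2C → acc = 0x57
  '2' = 0x32 → acc = 0x65
  '1' = 0x31 → acc = 0x54
  '1' = 0x31 → acc = 0x65
  '.' = 0x2E → acc = 0x4B
  '5' = 0x35 → acc = 0x7E
  ',' = 0x2C → acc = 0x52
  '1' = 0x31 → acc = 0x63
Checksum = 0x63.

63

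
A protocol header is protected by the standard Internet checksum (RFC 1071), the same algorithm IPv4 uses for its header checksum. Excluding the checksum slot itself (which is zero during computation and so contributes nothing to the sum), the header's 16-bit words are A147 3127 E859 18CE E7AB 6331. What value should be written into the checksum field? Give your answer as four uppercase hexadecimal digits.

One's-complement addition (fold any carry out of bit 15 back into bit 0):
  0xA147 + 0x3127 = 0x0D26E
  0xD26E + 0xE859 = 0x1BAC7 → wrap carry → 0xBAC8
  0xBAC8 + 0x18CE = 0x0D396
  0xD396 + 0xE7AB = 0x1BB41 → wrap carry → 0xBB42
  0xBB42 + 0x6331 = 0x11E73 → wrap carry → 0x1E74
One's-complement sum = 0x1E74.
Checksum = ~0x1E74 & 0xFFFF = 0xE18B.

E18B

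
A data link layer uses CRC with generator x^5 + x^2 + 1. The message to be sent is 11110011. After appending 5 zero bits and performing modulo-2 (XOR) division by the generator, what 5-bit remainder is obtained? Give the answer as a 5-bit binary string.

Append 5 zeros: 1111001100000. Divide by 100101 (XOR where the leading bit is 1):
  pos 0: 111100 XOR 100101 = 011001
  pos 1: 110011 XOR 100101 = 010110
  pos 2: 101101 XOR 100101 = 001000
  pos 4: 100000 XOR 100101 = 000101
  pos 7: 101000 XOR 100101 = 001101
Remainder (last 5 bits) = 01101. This is the CRC / FCS.

01101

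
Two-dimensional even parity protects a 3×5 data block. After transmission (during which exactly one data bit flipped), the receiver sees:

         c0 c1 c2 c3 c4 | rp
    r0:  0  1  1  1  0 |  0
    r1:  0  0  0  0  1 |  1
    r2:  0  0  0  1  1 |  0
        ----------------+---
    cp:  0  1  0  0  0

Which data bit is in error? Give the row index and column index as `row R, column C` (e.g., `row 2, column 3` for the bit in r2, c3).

row 0, column 2

Recompute each row's even parity and compare to rp:
  r0: data parity 1, sent rp 0 → mismatch
  r1: data parity 1, sent rp 1 → ok
  r2: data parity 0, sent rp 0 → ok
Recompute each column's even parity and compare to cp:
  c0: data parity 0, sent cp 0 → ok
  c1: data parity 1, sent cp 1 → ok
  c2: data parity 1, sent cp 0 → mismatch
  c3: data parity 0, sent cp 0 → ok
  c4: data parity 0, sent cp 0 → ok
Exactly one row (r0) and one column (c2) fail → the flipped bit is at their intersection.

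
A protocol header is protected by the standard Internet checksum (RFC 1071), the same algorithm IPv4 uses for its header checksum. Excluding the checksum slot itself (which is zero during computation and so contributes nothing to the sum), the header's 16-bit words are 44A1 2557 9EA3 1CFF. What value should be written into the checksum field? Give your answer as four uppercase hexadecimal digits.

DA64

One's-complement addition (fold any carry out of bit 15 back into bit 0):
  0x44A1 + 0x2557 = 0x069F8
  0x69F8 + 0x9EA3 = 0x1089B → wrap carry → 0x089C
  0x089C + 0x1CFF = 0x0259B
One's-complement sum = 0x259B.
Checksum = ~0x259B & 0xFFFF = 0xDA64.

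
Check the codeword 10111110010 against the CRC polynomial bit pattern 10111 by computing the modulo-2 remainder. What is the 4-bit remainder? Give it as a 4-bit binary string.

1011

Modulo-2 division of 10111110010 by 10111:
  pos 0: 10111 XOR 10111 = 00000
  pos 5: 11001 XOR 10111 = 01110
  pos 6: 11100 XOR 10111 = 01011
Remainder = 1011 (nonzero — an error is detected).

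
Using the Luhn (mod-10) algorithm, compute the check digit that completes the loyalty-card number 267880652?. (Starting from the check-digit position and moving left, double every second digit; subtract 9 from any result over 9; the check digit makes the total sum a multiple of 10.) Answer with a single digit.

Partial digits right→left: 2 5 6 0 8 8 7 6 2
Double every second digit counting from the check-digit position (so the 1st, 3rd, 5th, ... of the partial from the right).
  doubled (with −9 where >9): 4 3 7 5 4 → sum 23
  kept as-is: 5 0 8 6 → sum 19
Total = 23 + 19 = 42.
Check digit = (10 − (42 mod 10)) mod 10 = 8.

8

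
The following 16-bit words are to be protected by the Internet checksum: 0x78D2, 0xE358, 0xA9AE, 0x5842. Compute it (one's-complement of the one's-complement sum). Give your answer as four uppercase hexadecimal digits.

One's-complement addition (fold any carry out of bit 15 back into bit 0):
  0x78D2 + 0xE358 = 0x15C2A → wrap carry → 0x5C2B
  0x5C2B + 0xA9AE = 0x105D9 → wrap carry → 0x05DA
  0x05DA + 0x5842 = 0x05E1C
One's-complement sum = 0x5E1C.
Checksum = ~0x5E1C & 0xFFFF = 0xA1E3.

A1E3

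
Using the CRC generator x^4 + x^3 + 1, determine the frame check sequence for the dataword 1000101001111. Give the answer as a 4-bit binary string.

Append 4 zeros: 10001010011110000. Divide by 11001 (XOR where the leading bit is 1):
  pos 0: 10001 XOR 11001 = 01000
  pos 1: 10000 XOR 11001 = 01001
  pos 2: 10011 XOR 11001 = 01010
  pos 3: 10100 XOR 11001 = 01101
  pos 4: 11010 XOR 11001 = 00011
  pos 7: 11111 XOR 11001 = 00110
  pos 9: 11010 XOR 11001 = 00011
  pos 12: 11000 XOR 11001 = 00001
Remainder (last 4 bits) = 0001. This is the CRC / FCS.

0001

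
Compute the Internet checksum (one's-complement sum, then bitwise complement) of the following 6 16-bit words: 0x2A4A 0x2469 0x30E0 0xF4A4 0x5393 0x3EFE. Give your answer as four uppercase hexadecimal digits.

F935

One's-complement addition (fold any carry out of bit 15 back into bit 0):
  0x2A4A + 0x2469 = 0x04EB3
  0x4EB3 + 0x30E0 = 0x07F93
  0x7F93 + 0xF4A4 = 0x17437 → wrap carry → 0x7438
  0x7438 + 0x5393 = 0x0C7CB
  0xC7CB + 0x3EFE = 0x106C9 → wrap carry → 0x06CA
One's-complement sum = 0x06CA.
Checksum = ~0x06CA & 0xFFFF = 0xF935.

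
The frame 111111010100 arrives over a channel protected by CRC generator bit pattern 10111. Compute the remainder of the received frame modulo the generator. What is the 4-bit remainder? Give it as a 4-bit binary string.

0000

Modulo-2 division of 111111010100 by 10111:
  pos 0: 11111 XOR 10111 = 01000
  pos 1: 10001 XOR 10111 = 00110
  pos 3: 11001 XOR 10111 = 01110
  pos 4: 11100 XOR 10111 = 01011
  pos 5: 10111 XOR 10111 = 00000
Remainder = 0000 (zero — the frame passes the CRC check).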